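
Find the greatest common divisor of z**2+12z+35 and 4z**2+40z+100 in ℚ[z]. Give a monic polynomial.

Euclidean algorithm in ℚ[z]:
  z**2+12z+35 = (1/4)(4z**2+40z+100) + (2z+10)
  4z**2+40z+100 = (2z+10)(2z+10) + (0)
Last nonzero remainder: 2z+10. Dividing through by 2 gives the monic gcd z+5.

z+5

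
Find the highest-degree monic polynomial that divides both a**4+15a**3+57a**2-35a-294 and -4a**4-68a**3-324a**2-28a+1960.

Euclidean algorithm in ℚ[a]:
  a**4+15a**3+57a**2-35a-294 = (-1/4)(-4a**4-68a**3-324a**2-28a+1960) + (-2a**3-24a**2-42a+196)
  -4a**4-68a**3-324a**2-28a+1960 = (2a+10)(-2a**3-24a**2-42a+196) + (0)
Last nonzero remainder: -2a**3-24a**2-42a+196. Dividing through by -2 gives the monic gcd a**3+12a**2+21a-98.

a**3+12a**2+21a-98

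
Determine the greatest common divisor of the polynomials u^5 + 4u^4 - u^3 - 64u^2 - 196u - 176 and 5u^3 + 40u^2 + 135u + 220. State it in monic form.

u^2 + 4u + 11

By polynomial division,
  u^5 + 4u^4 - u^3 - 64u^2 - 196u - 176 = ((1/5)u^2 - (4/5)u + 4/5)(5u^3 + 40u^2 + 135u + 220) + (-32u^2 - 128u - 352)
  5u^3 + 40u^2 + 135u + 220 = (-(5/32)u - 5/8)(-32u^2 - 128u - 352) + (0)
Last nonzero remainder: -32u^2 - 128u - 352. Dividing through by -32 gives the monic gcd u^2 + 4u + 11.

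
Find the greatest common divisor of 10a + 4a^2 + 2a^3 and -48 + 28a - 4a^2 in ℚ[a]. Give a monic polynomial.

Repeated division with remainder:
  2a^3 + 4a^2 + 10a = (-(1/2)a - 9/2)(-4a^2 + 28a - 48) + (112a - 216)
  -4a^2 + 28a - 48 = (-(1/28)a + 71/392)(112a - 216) + (-435/49)
  112a - 216 = (-(5488/435)a + 3528/145)(-435/49) + (0)
The last nonzero remainder is the constant -435/49, so the polynomials are coprime and gcd = 1.

1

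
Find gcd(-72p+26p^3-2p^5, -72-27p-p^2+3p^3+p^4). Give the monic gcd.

By polynomial division,
  -2p^5+26p^3-72p = (-2p+6)(p^4+3p^3-p^2-27p-72) + (6p^3-48p^2-54p+432)
  p^4+3p^3-p^2-27p-72 = ((1/6)p+11/6)(6p^3-48p^2-54p+432) + (96p^2-864)
  6p^3-48p^2-54p+432 = ((1/16)p-1/2)(96p^2-864) + (0)
Last nonzero remainder: 96p^2-864. Dividing through by 96 gives the monic gcd p^2-9.

-9+p^2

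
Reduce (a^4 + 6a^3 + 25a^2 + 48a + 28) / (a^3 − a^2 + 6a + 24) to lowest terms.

Apply the Euclidean algorithm:
  a^4 + 6a^3 + 25a^2 + 48a + 28 = (a + 7)(a^3 − a^2 + 6a + 24) + (26a^2 − 18a − 140)
  a^3 − a^2 + 6a + 24 = ((1/26)a − 2/169)(26a^2 − 18a − 140) + ((1888/169)a + 3776/169)
  26a^2 − 18a − 140 = ((2197/944)a − 5915/944)((1888/169)a + 3776/169) + (0)
Last nonzero remainder: (1888/169)a + 3776/169. Dividing through by 1888/169 gives the monic gcd a + 2.
Cancel a + 2 from numerator and denominator to get the reduced form.

(a^3 + 4a^2 + 17a + 14)/(a^2 − 3a + 12)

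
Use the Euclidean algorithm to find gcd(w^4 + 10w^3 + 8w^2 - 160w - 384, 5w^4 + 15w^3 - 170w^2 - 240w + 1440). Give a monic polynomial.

w^3 + 6w^2 - 16w - 96

Repeated division with remainder:
  w^4 + 10w^3 + 8w^2 - 160w - 384 = (1/5)(5w^4 + 15w^3 - 170w^2 - 240w + 1440) + (7w^3 + 42w^2 - 112w - 672)
  5w^4 + 15w^3 - 170w^2 - 240w + 1440 = ((5/7)w - 15/7)(7w^3 + 42w^2 - 112w - 672) + (0)
Last nonzero remainder: 7w^3 + 42w^2 - 112w - 672. Dividing through by 7 gives the monic gcd w^3 + 6w^2 - 16w - 96.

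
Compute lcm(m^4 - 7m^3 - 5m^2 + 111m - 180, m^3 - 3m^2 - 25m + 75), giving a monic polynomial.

Apply the Euclidean algorithm:
  m^4 - 7m^3 - 5m^2 + 111m - 180 = (m - 4)(m^3 - 3m^2 - 25m + 75) + (8m^2 - 64m + 120)
  m^3 - 3m^2 - 25m + 75 = ((1/8)m + 5/8)(8m^2 - 64m + 120) + (0)
Last nonzero remainder: 8m^2 - 64m + 120. Dividing through by 8 gives the monic gcd m^2 - 8m + 15.
Then lcm(f, g) = f·g / gcd(f, g); expanding and making the result monic gives the answer.

m^5 - 2m^4 - 40m^3 + 86m^2 + 375m - 900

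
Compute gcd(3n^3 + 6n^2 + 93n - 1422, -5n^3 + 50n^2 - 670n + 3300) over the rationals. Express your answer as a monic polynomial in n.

By polynomial division,
  3n^3 + 6n^2 + 93n - 1422 = (-3/5)(-5n^3 + 50n^2 - 670n + 3300) + (36n^2 - 309n + 558)
  -5n^3 + 50n^2 - 670n + 3300 = (-(5/36)n + 85/432)(36n^2 - 309n + 558) + (-(76565/144)n + 76565/24)
  36n^2 - 309n + 558 = (-(5184/76565)n + 13392/76565)(-(76565/144)n + 76565/24) + (0)
Last nonzero remainder: -(76565/144)n + 76565/24. Dividing through by -76565/144 gives the monic gcd n - 6.

n - 6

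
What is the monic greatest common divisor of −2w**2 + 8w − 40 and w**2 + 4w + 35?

Euclidean algorithm in ℚ[w]:
  −2w**2 + 8w − 40 = (−2)(w**2 + 4w + 35) + (16w + 30)
  w**2 + 4w + 35 = ((1/16)w + 17/128)(16w + 30) + (1985/64)
  16w + 30 = ((1024/1985)w + 384/397)(1985/64) + (0)
The last nonzero remainder is the constant 1985/64, so the polynomials are coprime and gcd = 1.

1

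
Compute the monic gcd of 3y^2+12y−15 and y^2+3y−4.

Euclidean algorithm in ℚ[y]:
  3y^2+12y−15 = (3)(y^2+3y−4) + (3y−3)
  y^2+3y−4 = ((1/3)y+4/3)(3y−3) + (0)
Last nonzero remainder: 3y−3. Dividing through by 3 gives the monic gcd y−1.

y−1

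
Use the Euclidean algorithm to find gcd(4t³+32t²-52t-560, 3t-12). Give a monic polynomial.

t-4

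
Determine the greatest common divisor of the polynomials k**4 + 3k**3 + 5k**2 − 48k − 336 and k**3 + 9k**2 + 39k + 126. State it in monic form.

k**2 + 3k + 21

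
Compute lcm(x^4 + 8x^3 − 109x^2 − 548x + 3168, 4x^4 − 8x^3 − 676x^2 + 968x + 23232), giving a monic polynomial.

Repeated division with remainder:
  x^4 + 8x^3 − 109x^2 − 548x + 3168 = (1/4)(4x^4 − 8x^3 − 676x^2 + 968x + 23232) + (10x^3 + 60x^2 − 790x − 2640)
  4x^4 − 8x^3 − 676x^2 + 968x + 23232 = ((2/5)x − 16/5)(10x^3 + 60x^2 − 790x − 2640) + (−168x^2 − 504x + 14784)
  10x^3 + 60x^2 − 790x − 2640 = (−(5/84)x − 5/28)(−168x^2 − 504x + 14784) + (0)
Last nonzero remainder: −168x^2 − 504x + 14784. Dividing through by −168 gives the monic gcd x^2 + 3x − 88.
Then lcm(f, g) = f·g / gcd(f, g); expanding and making the result monic gives the answer.

x^6 + 3x^5 − 215x^4 − 531x^3 + 13102x^2 + 20328x − 209088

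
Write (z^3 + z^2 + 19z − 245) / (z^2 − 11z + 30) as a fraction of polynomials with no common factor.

Apply the Euclidean algorithm:
  z^3 + z^2 + 19z − 245 = (z + 12)(z^2 − 11z + 30) + (121z − 605)
  z^2 − 11z + 30 = ((1/121)z − 6/121)(121z − 605) + (0)
Last nonzero remainder: 121z − 605. Dividing through by 121 gives the monic gcd z − 5.
Cancel z − 5 from numerator and denominator to get the reduced form.

(z^2 + 6z + 49)/(z − 6)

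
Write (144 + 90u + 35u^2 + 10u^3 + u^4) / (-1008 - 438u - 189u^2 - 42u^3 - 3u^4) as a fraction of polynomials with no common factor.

Repeated division with remainder:
  u^4 + 10u^3 + 35u^2 + 90u + 144 = (-1/3)(-3u^4 - 42u^3 - 189u^2 - 438u - 1008) + (-4u^3 - 28u^2 - 56u - 192)
  -3u^4 - 42u^3 - 189u^2 - 438u - 1008 = ((3/4)u + 21/4)(-4u^3 - 28u^2 - 56u - 192) + (0)
Last nonzero remainder: -4u^3 - 28u^2 - 56u - 192. Dividing through by -4 gives the monic gcd u^3 + 7u^2 + 14u + 48.
Cancel u^3 + 7u^2 + 14u + 48 from numerator and denominator to get the reduced form.

(-3 - u)/(21 + 3u)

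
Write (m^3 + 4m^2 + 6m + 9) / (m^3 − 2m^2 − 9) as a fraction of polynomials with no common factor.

Euclidean algorithm in ℚ[m]:
  m^3 + 4m^2 + 6m + 9 = (m^3 − 2m^2 − 9) + (6m^2 + 6m + 18)
  m^3 − 2m^2 − 9 = ((1/6)m − 1/2)(6m^2 + 6m + 18) + (0)
Last nonzero remainder: 6m^2 + 6m + 18. Dividing through by 6 gives the monic gcd m^2 + m + 3.
Cancel m^2 + m + 3 from numerator and denominator to get the reduced form.

(m + 3)/(m − 3)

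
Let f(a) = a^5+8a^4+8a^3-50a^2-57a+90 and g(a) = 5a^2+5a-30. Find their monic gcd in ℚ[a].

a^2+a-6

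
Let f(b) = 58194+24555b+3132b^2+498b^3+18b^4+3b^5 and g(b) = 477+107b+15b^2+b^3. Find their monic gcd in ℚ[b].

53+6b+b^2

Euclidean algorithm in ℚ[b]:
  3b^5+18b^4+498b^3+3132b^2+24555b+58194 = (3b^2-27b+582)(b^3+15b^2+107b+477) + (-4140b^2-24840b-219420)
  b^3+15b^2+107b+477 = (-(1/4140)b-1/460)(-4140b^2-24840b-219420) + (0)
Last nonzero remainder: -4140b^2-24840b-219420. Dividing through by -4140 gives the monic gcd b^2+6b+53.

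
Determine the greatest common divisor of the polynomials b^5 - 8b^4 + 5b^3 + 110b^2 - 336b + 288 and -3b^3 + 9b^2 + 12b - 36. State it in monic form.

Repeated division with remainder:
  b^5 - 8b^4 + 5b^3 + 110b^2 - 336b + 288 = (-(1/3)b^2 + (5/3)b + 2)(-3b^3 + 9b^2 + 12b - 36) + (60b^2 - 300b + 360)
  -3b^3 + 9b^2 + 12b - 36 = (-(1/20)b - 1/10)(60b^2 - 300b + 360) + (0)
Last nonzero remainder: 60b^2 - 300b + 360. Dividing through by 60 gives the monic gcd b^2 - 5b + 6.

b^2 - 5b + 6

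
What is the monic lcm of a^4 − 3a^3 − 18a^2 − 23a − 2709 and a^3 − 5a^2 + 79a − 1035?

By polynomial division,
  a^4 − 3a^3 − 18a^2 − 23a − 2709 = (a + 2)(a^3 − 5a^2 + 79a − 1035) + (−87a^2 + 854a − 639)
  a^3 − 5a^2 + 79a − 1035 = (−(1/87)a − 419/7569)(−87a^2 + 854a − 639) + ((900184/7569)a − 900184/841)
  −87a^2 + 854a − 639 = (−(658503/900184)a + 537399/900184)((900184/7569)a − 900184/841) + (0)
Last nonzero remainder: (900184/7569)a − 900184/841. Dividing through by 900184/7569 gives the monic gcd a − 9.
Then lcm(f, g) = f·g / gcd(f, g); expanding and making the result monic gives the answer.

a^6 + a^5 + 85a^4 − 440a^3 − 4871a^2 − 13481a − 311535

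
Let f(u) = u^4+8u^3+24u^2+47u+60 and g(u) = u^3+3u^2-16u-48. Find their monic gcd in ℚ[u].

Repeated division with remainder:
  u^4+8u^3+24u^2+47u+60 = (u+5)(u^3+3u^2-16u-48) + (25u^2+175u+300)
  u^3+3u^2-16u-48 = ((1/25)u-4/25)(25u^2+175u+300) + (0)
Last nonzero remainder: 25u^2+175u+300. Dividing through by 25 gives the monic gcd u^2+7u+12.

u^2+7u+12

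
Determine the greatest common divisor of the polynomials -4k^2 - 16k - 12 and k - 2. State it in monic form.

Euclidean algorithm in ℚ[k]:
  -4k^2 - 16k - 12 = (-4k - 24)(k - 2) + (-60)
  k - 2 = (-(1/60)k + 1/30)(-60) + (0)
The last nonzero remainder is the constant -60, so the polynomials are coprime and gcd = 1.

1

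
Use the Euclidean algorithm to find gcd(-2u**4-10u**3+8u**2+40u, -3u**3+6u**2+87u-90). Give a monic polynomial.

By polynomial division,
  -2u**4-10u**3+8u**2+40u = ((2/3)u+14/3)(-3u**3+6u**2+87u-90) + (-78u**2-306u+420)
  -3u**3+6u**2+87u-90 = ((1/26)u-77/338)(-78u**2-306u+420) + ((192/169)u+960/169)
  -78u**2-306u+420 = (-(2197/32)u+1183/16)((192/169)u+960/169) + (0)
Last nonzero remainder: (192/169)u+960/169. Dividing through by 192/169 gives the monic gcd u+5.

u+5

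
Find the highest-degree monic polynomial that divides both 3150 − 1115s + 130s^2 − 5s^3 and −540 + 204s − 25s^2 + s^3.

Euclidean algorithm in ℚ[s]:
  −5s^3 + 130s^2 − 1115s + 3150 = (−5)(s^3 − 25s^2 + 204s − 540) + (5s^2 − 95s + 450)
  s^3 − 25s^2 + 204s − 540 = ((1/5)s − 6/5)(5s^2 − 95s + 450) + (0)
Last nonzero remainder: 5s^2 − 95s + 450. Dividing through by 5 gives the monic gcd s^2 − 19s + 90.

90 − 19s + s^2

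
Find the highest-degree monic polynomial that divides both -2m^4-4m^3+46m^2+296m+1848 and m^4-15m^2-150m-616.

m^3-4m^2+m-154

Apply the Euclidean algorithm:
  -2m^4-4m^3+46m^2+296m+1848 = (-2)(m^4-15m^2-150m-616) + (-4m^3+16m^2-4m+616)
  m^4-15m^2-150m-616 = (-(1/4)m-1)(-4m^3+16m^2-4m+616) + (0)
Last nonzero remainder: -4m^3+16m^2-4m+616. Dividing through by -4 gives the monic gcd m^3-4m^2+m-154.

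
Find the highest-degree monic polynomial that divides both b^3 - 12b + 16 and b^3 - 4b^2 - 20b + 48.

b^2 + 2b - 8

Apply the Euclidean algorithm:
  b^3 - 12b + 16 = (b^3 - 4b^2 - 20b + 48) + (4b^2 + 8b - 32)
  b^3 - 4b^2 - 20b + 48 = ((1/4)b - 3/2)(4b^2 + 8b - 32) + (0)
Last nonzero remainder: 4b^2 + 8b - 32. Dividing through by 4 gives the monic gcd b^2 + 2b - 8.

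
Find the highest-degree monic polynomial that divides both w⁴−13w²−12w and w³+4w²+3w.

Euclidean algorithm in ℚ[w]:
  w⁴−13w²−12w = (w−4)(w³+4w²+3w) + (0)
The last nonzero remainder w³+4w²+3w is already monic.

w³+4w²+3w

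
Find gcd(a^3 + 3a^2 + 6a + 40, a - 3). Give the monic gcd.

Apply the Euclidean algorithm:
  a^3 + 3a^2 + 6a + 40 = (a^2 + 6a + 24)(a - 3) + (112)
  a - 3 = ((1/112)a - 3/112)(112) + (0)
The last nonzero remainder is the constant 112, so the polynomials are coprime and gcd = 1.

1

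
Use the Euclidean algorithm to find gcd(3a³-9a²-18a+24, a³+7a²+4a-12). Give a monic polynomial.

By polynomial division,
  3a³-9a²-18a+24 = (3)(a³+7a²+4a-12) + (-30a²-30a+60)
  a³+7a²+4a-12 = (-(1/30)a-1/5)(-30a²-30a+60) + (0)
Last nonzero remainder: -30a²-30a+60. Dividing through by -30 gives the monic gcd a²+a-2.

a²+a-2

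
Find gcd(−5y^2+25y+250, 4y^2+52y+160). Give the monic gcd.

y+5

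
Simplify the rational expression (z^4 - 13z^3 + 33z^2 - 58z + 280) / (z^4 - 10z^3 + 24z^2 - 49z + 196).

(z - 10)/(z - 7)

Repeated division with remainder:
  z^4 - 13z^3 + 33z^2 - 58z + 280 = (z^4 - 10z^3 + 24z^2 - 49z + 196) + (-3z^3 + 9z^2 - 9z + 84)
  z^4 - 10z^3 + 24z^2 - 49z + 196 = (-(1/3)z + 7/3)(-3z^3 + 9z^2 - 9z + 84) + (0)
Last nonzero remainder: -3z^3 + 9z^2 - 9z + 84. Dividing through by -3 gives the monic gcd z^3 - 3z^2 + 3z - 28.
Cancel z^3 - 3z^2 + 3z - 28 from numerator and denominator to get the reduced form.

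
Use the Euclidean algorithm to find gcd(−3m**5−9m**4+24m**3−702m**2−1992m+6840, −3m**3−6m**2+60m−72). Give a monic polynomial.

Repeated division with remainder:
  −3m**5−9m**4+24m**3−702m**2−1992m+6840 = (m**2+m+10)(−3m**3−6m**2+60m−72) + (−630m**2−2520m+7560)
  −3m**3−6m**2+60m−72 = ((1/210)m−1/105)(−630m**2−2520m+7560) + (0)
Last nonzero remainder: −630m**2−2520m+7560. Dividing through by −630 gives the monic gcd m**2+4m−12.

m**2+4m−12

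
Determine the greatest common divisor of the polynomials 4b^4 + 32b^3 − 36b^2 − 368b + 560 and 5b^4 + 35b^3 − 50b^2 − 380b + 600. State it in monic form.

b^3 + b^2 − 16b + 20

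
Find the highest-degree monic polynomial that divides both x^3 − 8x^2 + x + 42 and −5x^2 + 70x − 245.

By polynomial division,
  x^3 − 8x^2 + x + 42 = (−(1/5)x − 6/5)(−5x^2 + 70x − 245) + (36x − 252)
  −5x^2 + 70x − 245 = (−(5/36)x + 35/36)(36x − 252) + (0)
Last nonzero remainder: 36x − 252. Dividing through by 36 gives the monic gcd x − 7.

x − 7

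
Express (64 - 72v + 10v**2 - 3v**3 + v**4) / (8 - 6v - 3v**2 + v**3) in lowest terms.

By polynomial division,
  v**4 - 3v**3 + 10v**2 - 72v + 64 = (v)(v**3 - 3v**2 - 6v + 8) + (16v**2 - 80v + 64)
  v**3 - 3v**2 - 6v + 8 = ((1/16)v + 1/8)(16v**2 - 80v + 64) + (0)
Last nonzero remainder: 16v**2 - 80v + 64. Dividing through by 16 gives the monic gcd v**2 - 5v + 4.
Cancel v**2 - 5v + 4 from numerator and denominator to get the reduced form.

(16 + 2v + v**2)/(2 + v)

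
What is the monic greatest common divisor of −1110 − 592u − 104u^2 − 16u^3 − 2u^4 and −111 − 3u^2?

37 + u^2

Apply the Euclidean algorithm:
  −2u^4 − 16u^3 − 104u^2 − 592u − 1110 = ((2/3)u^2 + (16/3)u + 10)(−3u^2 − 111) + (0)
Last nonzero remainder: −3u^2 − 111. Dividing through by −3 gives the monic gcd u^2 + 37.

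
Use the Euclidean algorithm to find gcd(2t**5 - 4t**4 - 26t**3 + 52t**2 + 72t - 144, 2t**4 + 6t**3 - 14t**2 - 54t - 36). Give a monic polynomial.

t**3 + 2t**2 - 9t - 18

Euclidean algorithm in ℚ[t]:
  2t**5 - 4t**4 - 26t**3 + 52t**2 + 72t - 144 = (t - 5)(2t**4 + 6t**3 - 14t**2 - 54t - 36) + (18t**3 + 36t**2 - 162t - 324)
  2t**4 + 6t**3 - 14t**2 - 54t - 36 = ((1/9)t + 1/9)(18t**3 + 36t**2 - 162t - 324) + (0)
Last nonzero remainder: 18t**3 + 36t**2 - 162t - 324. Dividing through by 18 gives the monic gcd t**3 + 2t**2 - 9t - 18.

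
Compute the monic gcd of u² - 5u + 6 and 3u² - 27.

u - 3

Apply the Euclidean algorithm:
  u² - 5u + 6 = (1/3)(3u² - 27) + (-5u + 15)
  3u² - 27 = (-(3/5)u - 9/5)(-5u + 15) + (0)
Last nonzero remainder: -5u + 15. Dividing through by -5 gives the monic gcd u - 3.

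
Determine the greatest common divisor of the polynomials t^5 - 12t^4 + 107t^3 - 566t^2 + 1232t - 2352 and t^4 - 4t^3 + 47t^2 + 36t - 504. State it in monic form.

Apply the Euclidean algorithm:
  t^5 - 12t^4 + 107t^3 - 566t^2 + 1232t - 2352 = (t - 8)(t^4 - 4t^3 + 47t^2 + 36t - 504) + (28t^3 - 226t^2 + 2024t - 6384)
  t^4 - 4t^3 + 47t^2 + 36t - 504 = ((1/28)t + 57/392)(28t^3 - 226t^2 + 2024t - 6384) + ((1485/196)t^2 - (1485/49)t + 2970/7)
  28t^3 - 226t^2 + 2024t - 6384 = ((5488/1485)t - 7448/495)((1485/196)t^2 - (1485/49)t + 2970/7) + (0)
Last nonzero remainder: (1485/196)t^2 - (1485/49)t + 2970/7. Dividing through by 1485/196 gives the monic gcd t^2 - 4t + 56.

t^2 - 4t + 56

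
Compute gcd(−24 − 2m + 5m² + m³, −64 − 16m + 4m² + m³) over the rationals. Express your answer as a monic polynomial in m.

4 + m

Repeated division with remainder:
  m³ + 5m² − 2m − 24 = (m³ + 4m² − 16m − 64) + (m² + 14m + 40)
  m³ + 4m² − 16m − 64 = (m − 10)(m² + 14m + 40) + (84m + 336)
  m² + 14m + 40 = ((1/84)m + 5/42)(84m + 336) + (0)
Last nonzero remainder: 84m + 336. Dividing through by 84 gives the monic gcd m + 4.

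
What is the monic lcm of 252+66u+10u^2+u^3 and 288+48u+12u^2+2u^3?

6048+1584u+492u^2+90u^3+10u^4+u^5

Apply the Euclidean algorithm:
  u^3+10u^2+66u+252 = (1/2)(2u^3+12u^2+48u+288) + (4u^2+42u+108)
  2u^3+12u^2+48u+288 = ((1/2)u-9/4)(4u^2+42u+108) + ((177/2)u+531)
  4u^2+42u+108 = ((8/177)u+12/59)((177/2)u+531) + (0)
Last nonzero remainder: (177/2)u+531. Dividing through by 177/2 gives the monic gcd u+6.
Then lcm(f, g) = f·g / gcd(f, g); expanding and making the result monic gives the answer.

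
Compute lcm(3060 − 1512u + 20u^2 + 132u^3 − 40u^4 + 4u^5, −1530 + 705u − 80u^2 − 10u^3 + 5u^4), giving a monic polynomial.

Euclidean algorithm in ℚ[u]:
  4u^5 − 40u^4 + 132u^3 + 20u^2 − 1512u + 3060 = ((4/5)u − 32/5)(5u^4 − 10u^3 − 80u^2 + 705u − 1530) + (132u^3 − 1056u^2 + 4224u − 6732)
  5u^4 − 10u^3 − 80u^2 + 705u − 1530 = ((5/132)u + 5/22)(132u^3 − 1056u^2 + 4224u − 6732) + (0)
Last nonzero remainder: 132u^3 − 1056u^2 + 4224u − 6732. Dividing through by 132 gives the monic gcd u^3 − 8u^2 + 32u − 51.
Then lcm(f, g) = f·g / gcd(f, g); expanding and making the result monic gives the answer.

4590 − 1503u − 348u^2 + 203u^3 − 27u^4 − 4u^5 + u^6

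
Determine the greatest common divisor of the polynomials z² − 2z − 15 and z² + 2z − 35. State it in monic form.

z − 5

Repeated division with remainder:
  z² − 2z − 15 = (z² + 2z − 35) + (−4z + 20)
  z² + 2z − 35 = (−(1/4)z − 7/4)(−4z + 20) + (0)
Last nonzero remainder: −4z + 20. Dividing through by −4 gives the monic gcd z − 5.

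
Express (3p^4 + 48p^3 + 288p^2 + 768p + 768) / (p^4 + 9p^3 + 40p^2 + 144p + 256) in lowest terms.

(3p^2 + 24p + 48)/(p^2 + p + 16)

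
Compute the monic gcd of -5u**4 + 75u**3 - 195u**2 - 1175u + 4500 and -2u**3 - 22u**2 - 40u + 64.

u + 4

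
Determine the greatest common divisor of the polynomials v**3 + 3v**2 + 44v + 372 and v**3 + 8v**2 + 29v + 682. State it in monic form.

v**2 - 3v + 62

Repeated division with remainder:
  v**3 + 3v**2 + 44v + 372 = (v**3 + 8v**2 + 29v + 682) + (-5v**2 + 15v - 310)
  v**3 + 8v**2 + 29v + 682 = (-(1/5)v - 11/5)(-5v**2 + 15v - 310) + (0)
Last nonzero remainder: -5v**2 + 15v - 310. Dividing through by -5 gives the monic gcd v**2 - 3v + 62.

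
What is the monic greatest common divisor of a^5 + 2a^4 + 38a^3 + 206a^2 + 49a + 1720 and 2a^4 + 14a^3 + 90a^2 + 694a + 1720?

a^3 + 3a^2 + 33a + 215

Apply the Euclidean algorithm:
  a^5 + 2a^4 + 38a^3 + 206a^2 + 49a + 1720 = ((1/2)a - 5/2)(2a^4 + 14a^3 + 90a^2 + 694a + 1720) + (28a^3 + 84a^2 + 924a + 6020)
  2a^4 + 14a^3 + 90a^2 + 694a + 1720 = ((1/14)a + 2/7)(28a^3 + 84a^2 + 924a + 6020) + (0)
Last nonzero remainder: 28a^3 + 84a^2 + 924a + 6020. Dividing through by 28 gives the monic gcd a^3 + 3a^2 + 33a + 215.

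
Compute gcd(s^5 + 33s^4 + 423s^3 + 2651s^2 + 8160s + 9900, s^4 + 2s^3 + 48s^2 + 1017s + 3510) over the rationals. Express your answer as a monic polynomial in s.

s^2 + 11s + 30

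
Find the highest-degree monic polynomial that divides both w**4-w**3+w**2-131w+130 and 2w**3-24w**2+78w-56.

Apply the Euclidean algorithm:
  w**4-w**3+w**2-131w+130 = ((1/2)w+11/2)(2w**3-24w**2+78w-56) + (94w**2-532w+438)
  2w**3-24w**2+78w-56 = ((1/47)w-298/2209)(94w**2-532w+438) + (-(6820/2209)w+6820/2209)
  94w**2-532w+438 = (-(103823/3410)w+483771/3410)(-(6820/2209)w+6820/2209) + (0)
Last nonzero remainder: -(6820/2209)w+6820/2209. Dividing through by -6820/2209 gives the monic gcd w-1.

w-1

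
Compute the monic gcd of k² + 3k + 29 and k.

By polynomial division,
  k² + 3k + 29 = (k + 3)(k) + (29)
  k = ((1/29)k)(29) + (0)
The last nonzero remainder is the constant 29, so the polynomials are coprime and gcd = 1.

1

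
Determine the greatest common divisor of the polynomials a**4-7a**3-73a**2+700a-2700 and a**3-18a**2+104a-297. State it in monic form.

a**2-7a+27

Euclidean algorithm in ℚ[a]:
  a**4-7a**3-73a**2+700a-2700 = (a+11)(a**3-18a**2+104a-297) + (21a**2-147a+567)
  a**3-18a**2+104a-297 = ((1/21)a-11/21)(21a**2-147a+567) + (0)
Last nonzero remainder: 21a**2-147a+567. Dividing through by 21 gives the monic gcd a**2-7a+27.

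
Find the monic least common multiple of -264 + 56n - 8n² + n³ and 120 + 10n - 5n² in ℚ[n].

By polynomial division,
  n³ - 8n² + 56n - 264 = (-(1/5)n + 6/5)(-5n² + 10n + 120) + (68n - 408)
  -5n² + 10n + 120 = (-(5/68)n - 5/17)(68n - 408) + (0)
Last nonzero remainder: 68n - 408. Dividing through by 68 gives the monic gcd n - 6.
Then lcm(f, g) = f·g / gcd(f, g); expanding and making the result monic gives the answer.

-1056 - 40n + 24n² - 4n³ + n⁴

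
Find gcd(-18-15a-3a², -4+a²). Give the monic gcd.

By polynomial division,
  -3a²-15a-18 = (-3)(a²-4) + (-15a-30)
  a²-4 = (-(1/15)a+2/15)(-15a-30) + (0)
Last nonzero remainder: -15a-30. Dividing through by -15 gives the monic gcd a+2.

2+a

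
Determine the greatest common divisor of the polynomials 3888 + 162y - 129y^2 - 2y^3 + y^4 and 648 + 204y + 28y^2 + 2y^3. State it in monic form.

Apply the Euclidean algorithm:
  y^4 - 2y^3 - 129y^2 + 162y + 3888 = ((1/2)y - 8)(2y^3 + 28y^2 + 204y + 648) + (-7y^2 + 1470y + 9072)
  2y^3 + 28y^2 + 204y + 648 = (-(2/7)y - 64)(-7y^2 + 1470y + 9072) + (96876y + 581256)
  -7y^2 + 1470y + 9072 = (-(7/96876)y + 14/897)(96876y + 581256) + (0)
Last nonzero remainder: 96876y + 581256. Dividing through by 96876 gives the monic gcd y + 6.

6 + y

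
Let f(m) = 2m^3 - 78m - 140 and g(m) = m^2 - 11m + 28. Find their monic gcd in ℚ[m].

By polynomial division,
  2m^3 - 78m - 140 = (2m + 22)(m^2 - 11m + 28) + (108m - 756)
  m^2 - 11m + 28 = ((1/108)m - 1/27)(108m - 756) + (0)
Last nonzero remainder: 108m - 756. Dividing through by 108 gives the monic gcd m - 7.

m - 7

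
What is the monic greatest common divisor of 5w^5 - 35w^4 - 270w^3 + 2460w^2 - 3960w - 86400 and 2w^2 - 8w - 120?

By polynomial division,
  5w^5 - 35w^4 - 270w^3 + 2460w^2 - 3960w - 86400 = ((5/2)w^3 - (15/2)w^2 - 15w + 720)(2w^2 - 8w - 120) + (0)
Last nonzero remainder: 2w^2 - 8w - 120. Dividing through by 2 gives the monic gcd w^2 - 4w - 60.

w^2 - 4w - 60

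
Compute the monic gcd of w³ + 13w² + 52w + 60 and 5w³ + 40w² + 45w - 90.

Euclidean algorithm in ℚ[w]:
  w³ + 13w² + 52w + 60 = (1/5)(5w³ + 40w² + 45w - 90) + (5w² + 43w + 78)
  5w³ + 40w² + 45w - 90 = (w - 3/5)(5w² + 43w + 78) + (-(36/5)w - 216/5)
  5w² + 43w + 78 = (-(25/36)w - 65/36)(-(36/5)w - 216/5) + (0)
Last nonzero remainder: -(36/5)w - 216/5. Dividing through by -36/5 gives the monic gcd w + 6.

w + 6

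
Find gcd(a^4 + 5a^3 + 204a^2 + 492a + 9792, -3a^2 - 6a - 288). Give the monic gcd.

a^2 + 2a + 96

Euclidean algorithm in ℚ[a]:
  a^4 + 5a^3 + 204a^2 + 492a + 9792 = (-(1/3)a^2 - a - 34)(-3a^2 - 6a - 288) + (0)
Last nonzero remainder: -3a^2 - 6a - 288. Dividing through by -3 gives the monic gcd a^2 + 2a + 96.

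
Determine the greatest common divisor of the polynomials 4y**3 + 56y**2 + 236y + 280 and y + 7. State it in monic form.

By polynomial division,
  4y**3 + 56y**2 + 236y + 280 = (4y**2 + 28y + 40)(y + 7) + (0)
The last nonzero remainder y + 7 is already monic.

y + 7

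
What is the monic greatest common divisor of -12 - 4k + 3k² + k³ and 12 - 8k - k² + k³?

-6 + k + k²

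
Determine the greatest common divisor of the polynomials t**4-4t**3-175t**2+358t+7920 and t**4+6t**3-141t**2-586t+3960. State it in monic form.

t**2-t-90

Repeated division with remainder:
  t**4-4t**3-175t**2+358t+7920 = (t**4+6t**3-141t**2-586t+3960) + (-10t**3-34t**2+944t+3960)
  t**4+6t**3-141t**2-586t+3960 = (-(1/10)t-13/50)(-10t**3-34t**2+944t+3960) + (-(1386/25)t**2+(1386/25)t+24948/5)
  -10t**3-34t**2+944t+3960 = ((125/693)t+50/63)(-(1386/25)t**2+(1386/25)t+24948/5) + (0)
Last nonzero remainder: -(1386/25)t**2+(1386/25)t+24948/5. Dividing through by -1386/25 gives the monic gcd t**2-t-90.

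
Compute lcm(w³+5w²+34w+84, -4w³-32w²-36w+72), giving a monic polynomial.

Euclidean algorithm in ℚ[w]:
  w³+5w²+34w+84 = (-1/4)(-4w³-32w²-36w+72) + (-3w²+25w+102)
  -4w³-32w²-36w+72 = ((4/3)w+196/9)(-3w²+25w+102) + (-(6448/9)w-6448/3)
  -3w²+25w+102 = ((27/6448)w-153/3224)(-(6448/9)w-6448/3) + (0)
Last nonzero remainder: -(6448/9)w-6448/3. Dividing through by -6448/9 gives the monic gcd w+3.
Then lcm(f, g) = f·g / gcd(f, g); expanding and making the result monic gives the answer.

w⁵+10w⁴+53w³+224w²+216w-504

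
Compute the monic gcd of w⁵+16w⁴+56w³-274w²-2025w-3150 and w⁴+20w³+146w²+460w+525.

Euclidean algorithm in ℚ[w]:
  w⁵+16w⁴+56w³-274w²-2025w-3150 = (w-4)(w⁴+20w³+146w²+460w+525) + (-10w³-150w²-710w-1050)
  w⁴+20w³+146w²+460w+525 = (-(1/10)w-1/2)(-10w³-150w²-710w-1050) + (0)
Last nonzero remainder: -10w³-150w²-710w-1050. Dividing through by -10 gives the monic gcd w³+15w²+71w+105.

w³+15w²+71w+105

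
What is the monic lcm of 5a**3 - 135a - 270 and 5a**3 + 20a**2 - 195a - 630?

a**4 + 7a**3 - 27a**2 - 243a - 378

Repeated division with remainder:
  5a**3 - 135a - 270 = (5a**3 + 20a**2 - 195a - 630) + (-20a**2 + 60a + 360)
  5a**3 + 20a**2 - 195a - 630 = (-(1/4)a - 7/4)(-20a**2 + 60a + 360) + (0)
Last nonzero remainder: -20a**2 + 60a + 360. Dividing through by -20 gives the monic gcd a**2 - 3a - 18.
Then lcm(f, g) = f·g / gcd(f, g); expanding and making the result monic gives the answer.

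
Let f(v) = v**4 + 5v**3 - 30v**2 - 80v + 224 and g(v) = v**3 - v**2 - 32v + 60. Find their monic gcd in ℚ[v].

v - 2

Repeated division with remainder:
  v**4 + 5v**3 - 30v**2 - 80v + 224 = (v + 6)(v**3 - v**2 - 32v + 60) + (8v**2 + 52v - 136)
  v**3 - v**2 - 32v + 60 = ((1/8)v - 15/16)(8v**2 + 52v - 136) + ((135/4)v - 135/2)
  8v**2 + 52v - 136 = ((32/135)v + 272/135)((135/4)v - 135/2) + (0)
Last nonzero remainder: (135/4)v - 135/2. Dividing through by 135/4 gives the monic gcd v - 2.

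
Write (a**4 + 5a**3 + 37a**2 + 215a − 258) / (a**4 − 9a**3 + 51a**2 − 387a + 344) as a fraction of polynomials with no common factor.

(a + 6)/(a − 8)

Repeated division with remainder:
  a**4 + 5a**3 + 37a**2 + 215a − 258 = (a**4 − 9a**3 + 51a**2 − 387a + 344) + (14a**3 − 14a**2 + 602a − 602)
  a**4 − 9a**3 + 51a**2 − 387a + 344 = ((1/14)a − 4/7)(14a**3 − 14a**2 + 602a − 602) + (0)
Last nonzero remainder: 14a**3 − 14a**2 + 602a − 602. Dividing through by 14 gives the monic gcd a**3 − a**2 + 43a − 43.
Cancel a**3 − a**2 + 43a − 43 from numerator and denominator to get the reduced form.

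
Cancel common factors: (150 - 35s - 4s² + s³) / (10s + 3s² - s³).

Repeated division with remainder:
  s³ - 4s² - 35s + 150 = (-1)(-s³ + 3s² + 10s) + (-s² - 25s + 150)
  -s³ + 3s² + 10s = (s - 28)(-s² - 25s + 150) + (-840s + 4200)
  -s² - 25s + 150 = ((1/840)s + 1/28)(-840s + 4200) + (0)
Last nonzero remainder: -840s + 4200. Dividing through by -840 gives the monic gcd s - 5.
Cancel s - 5 from numerator and denominator to get the reduced form.

(30 - s - s²)/(2s + s²)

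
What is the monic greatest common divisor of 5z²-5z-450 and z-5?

Repeated division with remainder:
  5z²-5z-450 = (5z+20)(z-5) + (-350)
  z-5 = (-(1/350)z+1/70)(-350) + (0)
The last nonzero remainder is the constant -350, so the polynomials are coprime and gcd = 1.

1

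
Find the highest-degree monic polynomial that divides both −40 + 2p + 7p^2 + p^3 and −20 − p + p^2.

Euclidean algorithm in ℚ[p]:
  p^3 + 7p^2 + 2p − 40 = (p + 8)(p^2 − p − 20) + (30p + 120)
  p^2 − p − 20 = ((1/30)p − 1/6)(30p + 120) + (0)
Last nonzero remainder: 30p + 120. Dividing through by 30 gives the monic gcd p + 4.

4 + p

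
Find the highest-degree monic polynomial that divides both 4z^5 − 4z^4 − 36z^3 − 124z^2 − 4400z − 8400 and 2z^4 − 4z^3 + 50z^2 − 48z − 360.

z^3 + z^2 + 28z + 60

Repeated division with remainder:
  4z^5 − 4z^4 − 36z^3 − 124z^2 − 4400z − 8400 = (2z + 2)(2z^4 − 4z^3 + 50z^2 − 48z − 360) + (−128z^3 − 128z^2 − 3584z − 7680)
  2z^4 − 4z^3 + 50z^2 − 48z − 360 = (−(1/64)z + 3/64)(−128z^3 − 128z^2 − 3584z − 7680) + (0)
Last nonzero remainder: −128z^3 − 128z^2 − 3584z − 7680. Dividing through by −128 gives the monic gcd z^3 + z^2 + 28z + 60.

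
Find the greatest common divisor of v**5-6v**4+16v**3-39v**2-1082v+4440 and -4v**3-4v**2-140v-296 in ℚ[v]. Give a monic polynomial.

Apply the Euclidean algorithm:
  v**5-6v**4+16v**3-39v**2-1082v+4440 = (-(1/4)v**2+(7/4)v+3)(-4v**3-4v**2-140v-296) + (144v**2-144v+5328)
  -4v**3-4v**2-140v-296 = (-(1/36)v-1/18)(144v**2-144v+5328) + (0)
Last nonzero remainder: 144v**2-144v+5328. Dividing through by 144 gives the monic gcd v**2-v+37.

v**2-v+37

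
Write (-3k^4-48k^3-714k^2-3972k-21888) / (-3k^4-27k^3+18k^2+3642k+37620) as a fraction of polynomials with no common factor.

(k^2+6k+64)/(k^2-k-110)

Euclidean algorithm in ℚ[k]:
  -3k^4-48k^3-714k^2-3972k-21888 = (-3k^4-27k^3+18k^2+3642k+37620) + (-21k^3-732k^2-7614k-59508)
  -3k^4-27k^3+18k^2+3642k+37620 = ((1/7)k-181/49)(-21k^3-732k^2-7614k-59508) + (-(78312/49)k^2-(783120/49)k-8927568/49)
  -21k^3-732k^2-7614k-59508 = ((343/26104)k+4263/13052)(-(78312/49)k^2-(783120/49)k-8927568/49) + (0)
Last nonzero remainder: -(78312/49)k^2-(783120/49)k-8927568/49. Dividing through by -78312/49 gives the monic gcd k^2+10k+114.
Cancel k^2+10k+114 from numerator and denominator to get the reduced form.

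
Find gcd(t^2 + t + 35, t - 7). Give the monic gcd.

1

Repeated division with remainder:
  t^2 + t + 35 = (t + 8)(t - 7) + (91)
  t - 7 = ((1/91)t - 1/13)(91) + (0)
The last nonzero remainder is the constant 91, so the polynomials are coprime and gcd = 1.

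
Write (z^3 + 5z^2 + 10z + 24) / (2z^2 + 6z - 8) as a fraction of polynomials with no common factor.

Repeated division with remainder:
  z^3 + 5z^2 + 10z + 24 = ((1/2)z + 1)(2z^2 + 6z - 8) + (8z + 32)
  2z^2 + 6z - 8 = ((1/4)z - 1/4)(8z + 32) + (0)
Last nonzero remainder: 8z + 32. Dividing through by 8 gives the monic gcd z + 4.
Cancel z + 4 from numerator and denominator to get the reduced form.

(z^2 + z + 6)/(2z - 2)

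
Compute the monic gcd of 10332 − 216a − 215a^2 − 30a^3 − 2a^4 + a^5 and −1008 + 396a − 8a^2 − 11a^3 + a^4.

252 − 36a − 7a^2 + a^3

Apply the Euclidean algorithm:
  a^5 − 2a^4 − 30a^3 − 215a^2 − 216a + 10332 = (a + 9)(a^4 − 11a^3 − 8a^2 + 396a − 1008) + (77a^3 − 539a^2 − 2772a + 19404)
  a^4 − 11a^3 − 8a^2 + 396a − 1008 = ((1/77)a − 4/77)(77a^3 − 539a^2 − 2772a + 19404) + (0)
Last nonzero remainder: 77a^3 − 539a^2 − 2772a + 19404. Dividing through by 77 gives the monic gcd a^3 − 7a^2 − 36a + 252.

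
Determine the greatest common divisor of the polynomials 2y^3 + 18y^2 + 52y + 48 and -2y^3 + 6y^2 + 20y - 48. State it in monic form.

y + 3

Apply the Euclidean algorithm:
  2y^3 + 18y^2 + 52y + 48 = (-1)(-2y^3 + 6y^2 + 20y - 48) + (24y^2 + 72y)
  -2y^3 + 6y^2 + 20y - 48 = (-(1/12)y + 1/2)(24y^2 + 72y) + (-16y - 48)
  24y^2 + 72y = (-(3/2)y)(-16y - 48) + (0)
Last nonzero remainder: -16y - 48. Dividing through by -16 gives the monic gcd y + 3.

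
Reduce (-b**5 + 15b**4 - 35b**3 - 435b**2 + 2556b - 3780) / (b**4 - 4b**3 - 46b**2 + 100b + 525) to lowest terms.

(-b**3 + 3b**2 + 36b - 108)/(b**2 + 8b + 15)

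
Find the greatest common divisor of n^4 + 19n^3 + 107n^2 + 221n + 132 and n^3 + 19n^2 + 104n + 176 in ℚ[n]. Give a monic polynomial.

n^2 + 15n + 44

By polynomial division,
  n^4 + 19n^3 + 107n^2 + 221n + 132 = (n)(n^3 + 19n^2 + 104n + 176) + (3n^2 + 45n + 132)
  n^3 + 19n^2 + 104n + 176 = ((1/3)n + 4/3)(3n^2 + 45n + 132) + (0)
Last nonzero remainder: 3n^2 + 45n + 132. Dividing through by 3 gives the monic gcd n^2 + 15n + 44.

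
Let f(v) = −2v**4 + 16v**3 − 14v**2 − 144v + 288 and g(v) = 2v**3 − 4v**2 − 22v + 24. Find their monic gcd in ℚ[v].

By polynomial division,
  −2v**4 + 16v**3 − 14v**2 − 144v + 288 = (−v + 6)(2v**3 − 4v**2 − 22v + 24) + (−12v**2 + 12v + 144)
  2v**3 − 4v**2 − 22v + 24 = (−(1/6)v + 1/6)(−12v**2 + 12v + 144) + (0)
Last nonzero remainder: −12v**2 + 12v + 144. Dividing through by −12 gives the monic gcd v**2 − v − 12.

v**2 − v − 12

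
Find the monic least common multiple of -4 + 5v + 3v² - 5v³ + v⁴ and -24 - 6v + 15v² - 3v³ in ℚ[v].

8 - 14v - v² + 13v³ - 7v⁴ + v⁵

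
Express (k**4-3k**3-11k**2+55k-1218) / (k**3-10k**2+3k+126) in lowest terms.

(k**3+4k**2+17k+174)/(k**2-3k-18)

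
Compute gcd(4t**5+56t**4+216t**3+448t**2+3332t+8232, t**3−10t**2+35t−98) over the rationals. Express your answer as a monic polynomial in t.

t**2−3t+14

Repeated division with remainder:
  4t**5+56t**4+216t**3+448t**2+3332t+8232 = (4t**2+96t+1036)(t**3−10t**2+35t−98) + (7840t**2−23520t+109760)
  t**3−10t**2+35t−98 = ((1/7840)t−1/1120)(7840t**2−23520t+109760) + (0)
Last nonzero remainder: 7840t**2−23520t+109760. Dividing through by 7840 gives the monic gcd t**2−3t+14.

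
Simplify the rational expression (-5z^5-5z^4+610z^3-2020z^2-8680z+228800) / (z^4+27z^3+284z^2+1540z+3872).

(-5z^3+90z^2-660z+2600)/(z^2+8z+44)

Apply the Euclidean algorithm:
  -5z^5-5z^4+610z^3-2020z^2-8680z+228800 = (-5z+130)(z^4+27z^3+284z^2+1540z+3872) + (-1480z^3-31240z^2-189520z-274560)
  z^4+27z^3+284z^2+1540z+3872 = (-(1/1480)z-109/27380)(-1480z^3-31240z^2-189520z-274560) + ((43232/1369)z^2+(821408/1369)z+3804416/1369)
  -1480z^3-31240z^2-189520z-274560 = (-(253265/5404)z-266955/2702)((43232/1369)z^2+(821408/1369)z+3804416/1369) + (0)
Last nonzero remainder: (43232/1369)z^2+(821408/1369)z+3804416/1369. Dividing through by 43232/1369 gives the monic gcd z^2+19z+88.
Cancel z^2+19z+88 from numerator and denominator to get the reduced form.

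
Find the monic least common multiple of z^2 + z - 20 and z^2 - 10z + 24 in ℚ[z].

z^3 - 5z^2 - 26z + 120

By polynomial division,
  z^2 + z - 20 = (z^2 - 10z + 24) + (11z - 44)
  z^2 - 10z + 24 = ((1/11)z - 6/11)(11z - 44) + (0)
Last nonzero remainder: 11z - 44. Dividing through by 11 gives the monic gcd z - 4.
Then lcm(f, g) = f·g / gcd(f, g); expanding and making the result monic gives the answer.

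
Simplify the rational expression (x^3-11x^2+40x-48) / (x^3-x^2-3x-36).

Repeated division with remainder:
  x^3-11x^2+40x-48 = (x^3-x^2-3x-36) + (-10x^2+43x-12)
  x^3-x^2-3x-36 = (-(1/10)x-33/100)(-10x^2+43x-12) + ((999/100)x-999/25)
  -10x^2+43x-12 = (-(1000/999)x+100/333)((999/100)x-999/25) + (0)
Last nonzero remainder: (999/100)x-999/25. Dividing through by 999/100 gives the monic gcd x-4.
Cancel x-4 from numerator and denominator to get the reduced form.

(x^2-7x+12)/(x^2+3x+9)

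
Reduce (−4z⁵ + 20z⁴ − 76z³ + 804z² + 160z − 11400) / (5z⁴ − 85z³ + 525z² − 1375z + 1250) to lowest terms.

Euclidean algorithm in ℚ[z]:
  −4z⁵ + 20z⁴ − 76z³ + 804z² + 160z − 11400 = (−(4/5)z − 48/5)(5z⁴ − 85z³ + 525z² − 1375z + 1250) + (−472z³ + 4744z² − 12040z + 600)
  5z⁴ − 85z³ + 525z² − 1375z + 1250 = (−(5/472)z + 1025/13924)(−472z³ + 4744z² − 12040z + 600) + ((167900/3481)z² − (1679000/3481)z + 4197500/3481)
  −472z³ + 4744z² − 12040z + 600 = (−(410758/41975)z + 20886/41975)((167900/3481)z² − (1679000/3481)z + 4197500/3481) + (0)
Last nonzero remainder: (167900/3481)z² − (1679000/3481)z + 4197500/3481. Dividing through by 167900/3481 gives the monic gcd z² − 10z + 25.
Cancel z² − 10z + 25 from numerator and denominator to get the reduced form.

(−4z³ − 20z² − 176z − 456)/(5z² − 35z + 50)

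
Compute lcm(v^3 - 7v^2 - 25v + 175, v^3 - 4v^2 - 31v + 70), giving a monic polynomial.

v^4 - 9v^3 - 11v^2 + 225v - 350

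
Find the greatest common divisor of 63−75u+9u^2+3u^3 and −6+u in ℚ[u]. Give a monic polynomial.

Apply the Euclidean algorithm:
  3u^3+9u^2−75u+63 = (3u^2+27u+87)(u−6) + (585)
  u−6 = ((1/585)u−2/195)(585) + (0)
The last nonzero remainder is the constant 585, so the polynomials are coprime and gcd = 1.

1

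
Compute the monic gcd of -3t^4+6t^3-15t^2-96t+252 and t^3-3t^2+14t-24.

t-2

By polynomial division,
  -3t^4+6t^3-15t^2-96t+252 = (-3t-3)(t^3-3t^2+14t-24) + (18t^2-126t+180)
  t^3-3t^2+14t-24 = ((1/18)t+2/9)(18t^2-126t+180) + (32t-64)
  18t^2-126t+180 = ((9/16)t-45/16)(32t-64) + (0)
Last nonzero remainder: 32t-64. Dividing through by 32 gives the monic gcd t-2.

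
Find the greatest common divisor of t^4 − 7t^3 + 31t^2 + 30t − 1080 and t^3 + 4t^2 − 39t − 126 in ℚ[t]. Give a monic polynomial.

Repeated division with remainder:
  t^4 − 7t^3 + 31t^2 + 30t − 1080 = (t − 11)(t^3 + 4t^2 − 39t − 126) + (114t^2 − 273t − 2466)
  t^3 + 4t^2 − 39t − 126 = ((1/114)t + 81/1444)(114t^2 − 273t − 2466) + (−(2967/1444)t + 8901/722)
  114t^2 − 273t − 2466 = (−(54872/989)t − 197828/989)(−(2967/1444)t + 8901/722) + (0)
Last nonzero remainder: −(2967/1444)t + 8901/722. Dividing through by −2967/1444 gives the monic gcd t − 6.

t − 6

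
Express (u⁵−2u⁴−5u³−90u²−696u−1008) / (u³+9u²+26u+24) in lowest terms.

(u³−7u²+24u−168)/(u+4)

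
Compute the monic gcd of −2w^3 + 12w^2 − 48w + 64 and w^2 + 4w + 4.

1

Apply the Euclidean algorithm:
  −2w^3 + 12w^2 − 48w + 64 = (−2w + 20)(w^2 + 4w + 4) + (−120w − 16)
  w^2 + 4w + 4 = (−(1/120)w − 29/900)(−120w − 16) + (784/225)
  −120w − 16 = (−(3375/98)w − 225/49)(784/225) + (0)
The last nonzero remainder is the constant 784/225, so the polynomials are coprime and gcd = 1.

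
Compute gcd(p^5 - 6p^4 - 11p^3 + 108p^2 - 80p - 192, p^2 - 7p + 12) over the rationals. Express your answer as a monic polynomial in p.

p^2 - 7p + 12

Repeated division with remainder:
  p^5 - 6p^4 - 11p^3 + 108p^2 - 80p - 192 = (p^3 + p^2 - 16p - 16)(p^2 - 7p + 12) + (0)
The last nonzero remainder p^2 - 7p + 12 is already monic.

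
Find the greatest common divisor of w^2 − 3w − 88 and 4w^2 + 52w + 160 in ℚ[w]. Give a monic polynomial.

By polynomial division,
  w^2 − 3w − 88 = (1/4)(4w^2 + 52w + 160) + (−16w − 128)
  4w^2 + 52w + 160 = (−(1/4)w − 5/4)(−16w − 128) + (0)
Last nonzero remainder: −16w − 128. Dividing through by −16 gives the monic gcd w + 8.

w + 8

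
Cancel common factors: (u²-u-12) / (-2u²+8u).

By polynomial division,
  u²-u-12 = (-1/2)(-2u²+8u) + (3u-12)
  -2u²+8u = (-(2/3)u)(3u-12) + (0)
Last nonzero remainder: 3u-12. Dividing through by 3 gives the monic gcd u-4.
Cancel u-4 from numerator and denominator to get the reduced form.

(-u-3)/(2u)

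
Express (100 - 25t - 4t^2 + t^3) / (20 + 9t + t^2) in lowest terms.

Repeated division with remainder:
  t^3 - 4t^2 - 25t + 100 = (t - 13)(t^2 + 9t + 20) + (72t + 360)
  t^2 + 9t + 20 = ((1/72)t + 1/18)(72t + 360) + (0)
Last nonzero remainder: 72t + 360. Dividing through by 72 gives the monic gcd t + 5.
Cancel t + 5 from numerator and denominator to get the reduced form.

(20 - 9t + t^2)/(4 + t)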